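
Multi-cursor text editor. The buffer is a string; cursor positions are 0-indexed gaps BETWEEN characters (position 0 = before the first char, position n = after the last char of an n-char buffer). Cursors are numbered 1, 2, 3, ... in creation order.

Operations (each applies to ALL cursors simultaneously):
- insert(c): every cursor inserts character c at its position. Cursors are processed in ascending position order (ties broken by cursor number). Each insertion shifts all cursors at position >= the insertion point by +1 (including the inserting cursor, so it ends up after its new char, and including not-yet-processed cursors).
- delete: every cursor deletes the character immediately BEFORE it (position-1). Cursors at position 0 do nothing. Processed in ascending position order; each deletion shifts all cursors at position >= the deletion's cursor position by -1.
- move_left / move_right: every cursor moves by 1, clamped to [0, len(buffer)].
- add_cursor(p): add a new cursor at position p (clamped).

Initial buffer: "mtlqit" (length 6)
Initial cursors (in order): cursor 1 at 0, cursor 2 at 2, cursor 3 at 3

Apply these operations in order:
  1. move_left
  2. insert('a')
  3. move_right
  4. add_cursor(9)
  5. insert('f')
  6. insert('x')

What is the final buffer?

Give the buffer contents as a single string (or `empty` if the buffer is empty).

Answer: amfxatfxalfxqitfx

Derivation:
After op 1 (move_left): buffer="mtlqit" (len 6), cursors c1@0 c2@1 c3@2, authorship ......
After op 2 (insert('a')): buffer="amatalqit" (len 9), cursors c1@1 c2@3 c3@5, authorship 1.2.3....
After op 3 (move_right): buffer="amatalqit" (len 9), cursors c1@2 c2@4 c3@6, authorship 1.2.3....
After op 4 (add_cursor(9)): buffer="amatalqit" (len 9), cursors c1@2 c2@4 c3@6 c4@9, authorship 1.2.3....
After op 5 (insert('f')): buffer="amfatfalfqitf" (len 13), cursors c1@3 c2@6 c3@9 c4@13, authorship 1.12.23.3...4
After op 6 (insert('x')): buffer="amfxatfxalfxqitfx" (len 17), cursors c1@4 c2@8 c3@12 c4@17, authorship 1.112.223.33...44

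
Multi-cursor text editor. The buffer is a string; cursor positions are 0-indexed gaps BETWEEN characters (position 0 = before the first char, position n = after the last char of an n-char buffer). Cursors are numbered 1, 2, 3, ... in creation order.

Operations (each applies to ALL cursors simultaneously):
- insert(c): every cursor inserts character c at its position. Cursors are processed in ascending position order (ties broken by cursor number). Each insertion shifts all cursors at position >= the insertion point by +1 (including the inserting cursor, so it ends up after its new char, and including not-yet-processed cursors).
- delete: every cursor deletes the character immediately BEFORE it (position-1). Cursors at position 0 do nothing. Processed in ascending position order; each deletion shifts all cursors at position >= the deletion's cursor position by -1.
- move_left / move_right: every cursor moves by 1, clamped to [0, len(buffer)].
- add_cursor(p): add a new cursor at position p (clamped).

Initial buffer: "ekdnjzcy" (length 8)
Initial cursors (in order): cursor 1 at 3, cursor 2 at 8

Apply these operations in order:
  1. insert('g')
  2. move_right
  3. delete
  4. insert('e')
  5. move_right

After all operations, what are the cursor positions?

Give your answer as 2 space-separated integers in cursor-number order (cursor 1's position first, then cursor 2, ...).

After op 1 (insert('g')): buffer="ekdgnjzcyg" (len 10), cursors c1@4 c2@10, authorship ...1.....2
After op 2 (move_right): buffer="ekdgnjzcyg" (len 10), cursors c1@5 c2@10, authorship ...1.....2
After op 3 (delete): buffer="ekdgjzcy" (len 8), cursors c1@4 c2@8, authorship ...1....
After op 4 (insert('e')): buffer="ekdgejzcye" (len 10), cursors c1@5 c2@10, authorship ...11....2
After op 5 (move_right): buffer="ekdgejzcye" (len 10), cursors c1@6 c2@10, authorship ...11....2

Answer: 6 10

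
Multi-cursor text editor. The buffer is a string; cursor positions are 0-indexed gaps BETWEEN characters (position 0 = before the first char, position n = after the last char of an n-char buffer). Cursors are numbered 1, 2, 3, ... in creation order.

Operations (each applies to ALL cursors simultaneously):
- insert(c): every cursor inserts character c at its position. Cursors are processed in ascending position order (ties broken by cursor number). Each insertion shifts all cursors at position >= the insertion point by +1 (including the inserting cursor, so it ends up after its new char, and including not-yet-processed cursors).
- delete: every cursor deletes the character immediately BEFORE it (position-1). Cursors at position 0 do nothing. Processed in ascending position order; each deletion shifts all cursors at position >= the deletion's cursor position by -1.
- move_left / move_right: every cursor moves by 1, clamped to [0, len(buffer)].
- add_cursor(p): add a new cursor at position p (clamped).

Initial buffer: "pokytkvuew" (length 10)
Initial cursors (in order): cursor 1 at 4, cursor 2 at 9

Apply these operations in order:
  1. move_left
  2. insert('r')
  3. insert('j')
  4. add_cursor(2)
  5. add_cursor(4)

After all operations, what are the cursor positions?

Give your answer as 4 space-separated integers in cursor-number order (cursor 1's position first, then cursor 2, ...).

Answer: 5 12 2 4

Derivation:
After op 1 (move_left): buffer="pokytkvuew" (len 10), cursors c1@3 c2@8, authorship ..........
After op 2 (insert('r')): buffer="pokrytkvurew" (len 12), cursors c1@4 c2@10, authorship ...1.....2..
After op 3 (insert('j')): buffer="pokrjytkvurjew" (len 14), cursors c1@5 c2@12, authorship ...11.....22..
After op 4 (add_cursor(2)): buffer="pokrjytkvurjew" (len 14), cursors c3@2 c1@5 c2@12, authorship ...11.....22..
After op 5 (add_cursor(4)): buffer="pokrjytkvurjew" (len 14), cursors c3@2 c4@4 c1@5 c2@12, authorship ...11.....22..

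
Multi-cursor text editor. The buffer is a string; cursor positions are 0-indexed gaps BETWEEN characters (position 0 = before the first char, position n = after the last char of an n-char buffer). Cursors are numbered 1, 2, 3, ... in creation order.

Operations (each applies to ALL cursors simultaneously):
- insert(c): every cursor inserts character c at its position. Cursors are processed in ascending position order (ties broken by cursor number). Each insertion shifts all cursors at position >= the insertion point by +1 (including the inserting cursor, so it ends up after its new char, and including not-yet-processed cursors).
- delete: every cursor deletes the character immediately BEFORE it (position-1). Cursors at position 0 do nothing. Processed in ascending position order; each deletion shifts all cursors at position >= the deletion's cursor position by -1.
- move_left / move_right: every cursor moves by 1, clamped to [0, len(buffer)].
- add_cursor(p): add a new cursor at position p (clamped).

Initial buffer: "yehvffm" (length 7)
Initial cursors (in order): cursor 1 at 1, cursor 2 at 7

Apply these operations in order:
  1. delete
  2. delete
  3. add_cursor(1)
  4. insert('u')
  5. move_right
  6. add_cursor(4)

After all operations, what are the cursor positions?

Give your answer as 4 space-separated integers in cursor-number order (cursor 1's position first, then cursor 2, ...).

After op 1 (delete): buffer="ehvff" (len 5), cursors c1@0 c2@5, authorship .....
After op 2 (delete): buffer="ehvf" (len 4), cursors c1@0 c2@4, authorship ....
After op 3 (add_cursor(1)): buffer="ehvf" (len 4), cursors c1@0 c3@1 c2@4, authorship ....
After op 4 (insert('u')): buffer="ueuhvfu" (len 7), cursors c1@1 c3@3 c2@7, authorship 1.3...2
After op 5 (move_right): buffer="ueuhvfu" (len 7), cursors c1@2 c3@4 c2@7, authorship 1.3...2
After op 6 (add_cursor(4)): buffer="ueuhvfu" (len 7), cursors c1@2 c3@4 c4@4 c2@7, authorship 1.3...2

Answer: 2 7 4 4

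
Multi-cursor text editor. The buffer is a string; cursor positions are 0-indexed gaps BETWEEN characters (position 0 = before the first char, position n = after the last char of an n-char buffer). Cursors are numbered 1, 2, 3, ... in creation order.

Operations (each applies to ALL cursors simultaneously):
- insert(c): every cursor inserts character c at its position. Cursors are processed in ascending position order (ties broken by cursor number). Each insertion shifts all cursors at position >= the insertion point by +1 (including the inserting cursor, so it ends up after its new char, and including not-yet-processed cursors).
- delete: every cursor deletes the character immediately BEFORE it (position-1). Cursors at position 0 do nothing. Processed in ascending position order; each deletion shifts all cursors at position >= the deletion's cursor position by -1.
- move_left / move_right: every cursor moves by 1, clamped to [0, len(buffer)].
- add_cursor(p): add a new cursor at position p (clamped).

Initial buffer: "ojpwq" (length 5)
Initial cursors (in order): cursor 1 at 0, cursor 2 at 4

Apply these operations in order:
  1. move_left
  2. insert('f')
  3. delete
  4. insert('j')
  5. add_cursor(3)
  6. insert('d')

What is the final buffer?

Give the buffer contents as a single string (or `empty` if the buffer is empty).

After op 1 (move_left): buffer="ojpwq" (len 5), cursors c1@0 c2@3, authorship .....
After op 2 (insert('f')): buffer="fojpfwq" (len 7), cursors c1@1 c2@5, authorship 1...2..
After op 3 (delete): buffer="ojpwq" (len 5), cursors c1@0 c2@3, authorship .....
After op 4 (insert('j')): buffer="jojpjwq" (len 7), cursors c1@1 c2@5, authorship 1...2..
After op 5 (add_cursor(3)): buffer="jojpjwq" (len 7), cursors c1@1 c3@3 c2@5, authorship 1...2..
After op 6 (insert('d')): buffer="jdojdpjdwq" (len 10), cursors c1@2 c3@5 c2@8, authorship 11..3.22..

Answer: jdojdpjdwq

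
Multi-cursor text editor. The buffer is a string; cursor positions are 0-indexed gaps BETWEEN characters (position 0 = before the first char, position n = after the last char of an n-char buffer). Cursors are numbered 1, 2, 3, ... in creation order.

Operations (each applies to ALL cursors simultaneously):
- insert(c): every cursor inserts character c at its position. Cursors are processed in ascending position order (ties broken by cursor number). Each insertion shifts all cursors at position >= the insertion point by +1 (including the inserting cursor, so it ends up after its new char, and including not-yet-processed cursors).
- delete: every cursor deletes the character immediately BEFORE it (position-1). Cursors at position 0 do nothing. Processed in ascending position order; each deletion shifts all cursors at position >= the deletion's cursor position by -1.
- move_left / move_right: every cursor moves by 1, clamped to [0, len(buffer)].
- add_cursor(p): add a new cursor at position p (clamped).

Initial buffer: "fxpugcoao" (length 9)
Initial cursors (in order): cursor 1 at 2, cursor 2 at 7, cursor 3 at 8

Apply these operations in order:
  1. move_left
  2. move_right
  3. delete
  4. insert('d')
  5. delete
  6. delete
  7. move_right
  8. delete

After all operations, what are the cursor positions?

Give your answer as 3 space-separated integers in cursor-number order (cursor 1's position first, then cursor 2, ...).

Answer: 0 0 0

Derivation:
After op 1 (move_left): buffer="fxpugcoao" (len 9), cursors c1@1 c2@6 c3@7, authorship .........
After op 2 (move_right): buffer="fxpugcoao" (len 9), cursors c1@2 c2@7 c3@8, authorship .........
After op 3 (delete): buffer="fpugco" (len 6), cursors c1@1 c2@5 c3@5, authorship ......
After op 4 (insert('d')): buffer="fdpugcddo" (len 9), cursors c1@2 c2@8 c3@8, authorship .1....23.
After op 5 (delete): buffer="fpugco" (len 6), cursors c1@1 c2@5 c3@5, authorship ......
After op 6 (delete): buffer="puo" (len 3), cursors c1@0 c2@2 c3@2, authorship ...
After op 7 (move_right): buffer="puo" (len 3), cursors c1@1 c2@3 c3@3, authorship ...
After op 8 (delete): buffer="" (len 0), cursors c1@0 c2@0 c3@0, authorship 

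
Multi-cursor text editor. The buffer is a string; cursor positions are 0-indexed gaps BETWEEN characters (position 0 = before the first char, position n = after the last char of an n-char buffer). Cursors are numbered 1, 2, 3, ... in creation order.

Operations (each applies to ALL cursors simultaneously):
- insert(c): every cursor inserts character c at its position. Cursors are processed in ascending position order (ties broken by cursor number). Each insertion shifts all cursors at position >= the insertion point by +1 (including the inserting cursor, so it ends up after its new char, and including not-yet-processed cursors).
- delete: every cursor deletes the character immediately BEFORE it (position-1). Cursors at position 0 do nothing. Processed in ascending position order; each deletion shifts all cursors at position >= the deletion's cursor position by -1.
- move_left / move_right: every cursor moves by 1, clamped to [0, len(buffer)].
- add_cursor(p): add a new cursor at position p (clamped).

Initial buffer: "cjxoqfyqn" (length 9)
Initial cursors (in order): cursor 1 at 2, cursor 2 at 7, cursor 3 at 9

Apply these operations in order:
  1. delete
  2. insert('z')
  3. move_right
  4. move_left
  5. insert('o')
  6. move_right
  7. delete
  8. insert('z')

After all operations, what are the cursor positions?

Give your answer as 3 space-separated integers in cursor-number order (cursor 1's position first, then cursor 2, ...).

Answer: 4 10 12

Derivation:
After op 1 (delete): buffer="cxoqfq" (len 6), cursors c1@1 c2@5 c3@6, authorship ......
After op 2 (insert('z')): buffer="czxoqfzqz" (len 9), cursors c1@2 c2@7 c3@9, authorship .1....2.3
After op 3 (move_right): buffer="czxoqfzqz" (len 9), cursors c1@3 c2@8 c3@9, authorship .1....2.3
After op 4 (move_left): buffer="czxoqfzqz" (len 9), cursors c1@2 c2@7 c3@8, authorship .1....2.3
After op 5 (insert('o')): buffer="czoxoqfzoqoz" (len 12), cursors c1@3 c2@9 c3@11, authorship .11....22.33
After op 6 (move_right): buffer="czoxoqfzoqoz" (len 12), cursors c1@4 c2@10 c3@12, authorship .11....22.33
After op 7 (delete): buffer="czooqfzoo" (len 9), cursors c1@3 c2@8 c3@9, authorship .11...223
After op 8 (insert('z')): buffer="czozoqfzozoz" (len 12), cursors c1@4 c2@10 c3@12, authorship .111...22233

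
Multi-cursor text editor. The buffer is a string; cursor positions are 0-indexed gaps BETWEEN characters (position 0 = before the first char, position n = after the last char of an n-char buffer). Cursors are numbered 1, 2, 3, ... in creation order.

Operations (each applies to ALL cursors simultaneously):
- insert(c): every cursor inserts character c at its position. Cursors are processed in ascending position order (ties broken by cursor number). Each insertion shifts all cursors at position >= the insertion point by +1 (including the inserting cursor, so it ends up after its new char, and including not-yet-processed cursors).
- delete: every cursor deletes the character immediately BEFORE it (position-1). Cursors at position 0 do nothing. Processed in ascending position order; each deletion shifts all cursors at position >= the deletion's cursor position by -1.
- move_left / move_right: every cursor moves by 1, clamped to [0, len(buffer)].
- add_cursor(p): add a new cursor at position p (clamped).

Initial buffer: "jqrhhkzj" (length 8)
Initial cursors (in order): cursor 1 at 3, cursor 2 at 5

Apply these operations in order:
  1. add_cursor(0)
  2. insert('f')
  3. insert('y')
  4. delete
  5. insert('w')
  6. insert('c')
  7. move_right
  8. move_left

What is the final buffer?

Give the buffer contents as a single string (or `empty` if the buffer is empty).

Answer: fwcjqrfwchhfwckzj

Derivation:
After op 1 (add_cursor(0)): buffer="jqrhhkzj" (len 8), cursors c3@0 c1@3 c2@5, authorship ........
After op 2 (insert('f')): buffer="fjqrfhhfkzj" (len 11), cursors c3@1 c1@5 c2@8, authorship 3...1..2...
After op 3 (insert('y')): buffer="fyjqrfyhhfykzj" (len 14), cursors c3@2 c1@7 c2@11, authorship 33...11..22...
After op 4 (delete): buffer="fjqrfhhfkzj" (len 11), cursors c3@1 c1@5 c2@8, authorship 3...1..2...
After op 5 (insert('w')): buffer="fwjqrfwhhfwkzj" (len 14), cursors c3@2 c1@7 c2@11, authorship 33...11..22...
After op 6 (insert('c')): buffer="fwcjqrfwchhfwckzj" (len 17), cursors c3@3 c1@9 c2@14, authorship 333...111..222...
After op 7 (move_right): buffer="fwcjqrfwchhfwckzj" (len 17), cursors c3@4 c1@10 c2@15, authorship 333...111..222...
After op 8 (move_left): buffer="fwcjqrfwchhfwckzj" (len 17), cursors c3@3 c1@9 c2@14, authorship 333...111..222...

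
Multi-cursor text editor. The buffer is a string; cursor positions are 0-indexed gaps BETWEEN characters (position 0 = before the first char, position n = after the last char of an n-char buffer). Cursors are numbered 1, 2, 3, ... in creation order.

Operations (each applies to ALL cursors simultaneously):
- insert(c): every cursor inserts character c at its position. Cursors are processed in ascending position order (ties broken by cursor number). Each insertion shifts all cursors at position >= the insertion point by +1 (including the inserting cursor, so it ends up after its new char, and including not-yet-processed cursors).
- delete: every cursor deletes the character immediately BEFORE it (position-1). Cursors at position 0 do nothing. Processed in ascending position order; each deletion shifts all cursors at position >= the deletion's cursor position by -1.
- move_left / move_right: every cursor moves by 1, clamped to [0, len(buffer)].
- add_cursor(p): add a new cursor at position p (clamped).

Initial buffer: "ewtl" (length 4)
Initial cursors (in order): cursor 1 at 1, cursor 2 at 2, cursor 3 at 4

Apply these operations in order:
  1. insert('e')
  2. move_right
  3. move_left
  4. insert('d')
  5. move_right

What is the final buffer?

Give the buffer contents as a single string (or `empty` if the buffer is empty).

Answer: eedwedtlde

Derivation:
After op 1 (insert('e')): buffer="eewetle" (len 7), cursors c1@2 c2@4 c3@7, authorship .1.2..3
After op 2 (move_right): buffer="eewetle" (len 7), cursors c1@3 c2@5 c3@7, authorship .1.2..3
After op 3 (move_left): buffer="eewetle" (len 7), cursors c1@2 c2@4 c3@6, authorship .1.2..3
After op 4 (insert('d')): buffer="eedwedtlde" (len 10), cursors c1@3 c2@6 c3@9, authorship .11.22..33
After op 5 (move_right): buffer="eedwedtlde" (len 10), cursors c1@4 c2@7 c3@10, authorship .11.22..33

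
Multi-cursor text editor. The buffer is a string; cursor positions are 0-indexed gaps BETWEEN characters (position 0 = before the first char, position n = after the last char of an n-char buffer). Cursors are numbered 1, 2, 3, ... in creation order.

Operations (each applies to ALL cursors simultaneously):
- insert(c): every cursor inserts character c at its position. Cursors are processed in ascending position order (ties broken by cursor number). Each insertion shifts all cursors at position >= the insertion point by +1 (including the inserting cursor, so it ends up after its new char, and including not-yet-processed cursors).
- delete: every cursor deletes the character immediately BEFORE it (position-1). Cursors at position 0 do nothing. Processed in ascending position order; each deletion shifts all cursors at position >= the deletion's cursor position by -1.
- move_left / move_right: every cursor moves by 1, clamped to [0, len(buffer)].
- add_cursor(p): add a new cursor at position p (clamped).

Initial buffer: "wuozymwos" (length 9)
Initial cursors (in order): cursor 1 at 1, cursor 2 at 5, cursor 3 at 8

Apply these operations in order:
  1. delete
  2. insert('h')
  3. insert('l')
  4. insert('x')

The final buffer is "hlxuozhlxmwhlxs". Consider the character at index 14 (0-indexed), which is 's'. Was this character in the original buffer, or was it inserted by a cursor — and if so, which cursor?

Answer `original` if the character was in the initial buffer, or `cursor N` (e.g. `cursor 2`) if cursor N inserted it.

After op 1 (delete): buffer="uozmws" (len 6), cursors c1@0 c2@3 c3@5, authorship ......
After op 2 (insert('h')): buffer="huozhmwhs" (len 9), cursors c1@1 c2@5 c3@8, authorship 1...2..3.
After op 3 (insert('l')): buffer="hluozhlmwhls" (len 12), cursors c1@2 c2@7 c3@11, authorship 11...22..33.
After op 4 (insert('x')): buffer="hlxuozhlxmwhlxs" (len 15), cursors c1@3 c2@9 c3@14, authorship 111...222..333.
Authorship (.=original, N=cursor N): 1 1 1 . . . 2 2 2 . . 3 3 3 .
Index 14: author = original

Answer: original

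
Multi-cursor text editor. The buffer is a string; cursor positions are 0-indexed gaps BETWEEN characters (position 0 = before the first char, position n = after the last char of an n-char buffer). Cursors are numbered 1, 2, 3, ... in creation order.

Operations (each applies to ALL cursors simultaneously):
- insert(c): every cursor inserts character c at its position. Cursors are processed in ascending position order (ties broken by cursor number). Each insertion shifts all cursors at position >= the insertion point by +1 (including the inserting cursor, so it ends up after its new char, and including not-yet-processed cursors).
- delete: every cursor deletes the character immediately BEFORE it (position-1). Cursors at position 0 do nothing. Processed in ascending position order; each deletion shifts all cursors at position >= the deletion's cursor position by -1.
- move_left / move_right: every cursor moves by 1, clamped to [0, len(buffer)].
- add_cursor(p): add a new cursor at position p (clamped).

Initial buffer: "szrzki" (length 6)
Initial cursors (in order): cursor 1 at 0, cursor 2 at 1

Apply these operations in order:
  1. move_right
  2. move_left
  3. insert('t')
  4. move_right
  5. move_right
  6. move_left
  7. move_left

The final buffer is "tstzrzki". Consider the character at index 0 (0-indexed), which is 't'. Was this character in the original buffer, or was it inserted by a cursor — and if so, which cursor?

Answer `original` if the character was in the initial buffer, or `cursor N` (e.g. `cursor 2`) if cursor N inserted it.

After op 1 (move_right): buffer="szrzki" (len 6), cursors c1@1 c2@2, authorship ......
After op 2 (move_left): buffer="szrzki" (len 6), cursors c1@0 c2@1, authorship ......
After op 3 (insert('t')): buffer="tstzrzki" (len 8), cursors c1@1 c2@3, authorship 1.2.....
After op 4 (move_right): buffer="tstzrzki" (len 8), cursors c1@2 c2@4, authorship 1.2.....
After op 5 (move_right): buffer="tstzrzki" (len 8), cursors c1@3 c2@5, authorship 1.2.....
After op 6 (move_left): buffer="tstzrzki" (len 8), cursors c1@2 c2@4, authorship 1.2.....
After op 7 (move_left): buffer="tstzrzki" (len 8), cursors c1@1 c2@3, authorship 1.2.....
Authorship (.=original, N=cursor N): 1 . 2 . . . . .
Index 0: author = 1

Answer: cursor 1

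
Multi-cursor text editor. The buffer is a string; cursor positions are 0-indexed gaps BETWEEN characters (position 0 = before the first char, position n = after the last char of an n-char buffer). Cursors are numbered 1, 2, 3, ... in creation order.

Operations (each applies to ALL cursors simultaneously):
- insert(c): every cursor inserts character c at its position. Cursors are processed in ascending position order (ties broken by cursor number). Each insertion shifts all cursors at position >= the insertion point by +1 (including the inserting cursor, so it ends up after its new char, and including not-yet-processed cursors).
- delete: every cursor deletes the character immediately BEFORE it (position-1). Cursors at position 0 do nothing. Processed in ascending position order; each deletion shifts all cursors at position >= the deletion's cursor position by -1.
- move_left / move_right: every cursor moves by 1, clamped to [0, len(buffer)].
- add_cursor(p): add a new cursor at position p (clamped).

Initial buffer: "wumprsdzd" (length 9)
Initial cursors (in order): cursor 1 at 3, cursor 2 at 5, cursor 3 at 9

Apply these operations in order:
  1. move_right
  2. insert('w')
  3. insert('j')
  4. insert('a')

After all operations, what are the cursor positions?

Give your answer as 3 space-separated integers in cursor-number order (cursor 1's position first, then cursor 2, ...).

Answer: 7 12 18

Derivation:
After op 1 (move_right): buffer="wumprsdzd" (len 9), cursors c1@4 c2@6 c3@9, authorship .........
After op 2 (insert('w')): buffer="wumpwrswdzdw" (len 12), cursors c1@5 c2@8 c3@12, authorship ....1..2...3
After op 3 (insert('j')): buffer="wumpwjrswjdzdwj" (len 15), cursors c1@6 c2@10 c3@15, authorship ....11..22...33
After op 4 (insert('a')): buffer="wumpwjarswjadzdwja" (len 18), cursors c1@7 c2@12 c3@18, authorship ....111..222...333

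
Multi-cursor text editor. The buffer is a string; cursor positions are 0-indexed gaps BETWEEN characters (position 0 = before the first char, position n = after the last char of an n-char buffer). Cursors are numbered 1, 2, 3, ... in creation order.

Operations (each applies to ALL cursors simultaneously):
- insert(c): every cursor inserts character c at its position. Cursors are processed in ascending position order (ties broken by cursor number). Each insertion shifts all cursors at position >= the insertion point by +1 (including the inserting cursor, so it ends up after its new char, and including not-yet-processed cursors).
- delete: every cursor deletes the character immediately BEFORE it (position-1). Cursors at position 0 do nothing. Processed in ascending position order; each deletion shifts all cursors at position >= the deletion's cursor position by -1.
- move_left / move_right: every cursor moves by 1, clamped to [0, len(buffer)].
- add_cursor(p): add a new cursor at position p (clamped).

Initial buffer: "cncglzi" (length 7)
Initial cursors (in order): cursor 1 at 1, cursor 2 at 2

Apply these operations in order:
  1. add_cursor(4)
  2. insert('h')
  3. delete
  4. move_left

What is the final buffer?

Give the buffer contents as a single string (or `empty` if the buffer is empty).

Answer: cncglzi

Derivation:
After op 1 (add_cursor(4)): buffer="cncglzi" (len 7), cursors c1@1 c2@2 c3@4, authorship .......
After op 2 (insert('h')): buffer="chnhcghlzi" (len 10), cursors c1@2 c2@4 c3@7, authorship .1.2..3...
After op 3 (delete): buffer="cncglzi" (len 7), cursors c1@1 c2@2 c3@4, authorship .......
After op 4 (move_left): buffer="cncglzi" (len 7), cursors c1@0 c2@1 c3@3, authorship .......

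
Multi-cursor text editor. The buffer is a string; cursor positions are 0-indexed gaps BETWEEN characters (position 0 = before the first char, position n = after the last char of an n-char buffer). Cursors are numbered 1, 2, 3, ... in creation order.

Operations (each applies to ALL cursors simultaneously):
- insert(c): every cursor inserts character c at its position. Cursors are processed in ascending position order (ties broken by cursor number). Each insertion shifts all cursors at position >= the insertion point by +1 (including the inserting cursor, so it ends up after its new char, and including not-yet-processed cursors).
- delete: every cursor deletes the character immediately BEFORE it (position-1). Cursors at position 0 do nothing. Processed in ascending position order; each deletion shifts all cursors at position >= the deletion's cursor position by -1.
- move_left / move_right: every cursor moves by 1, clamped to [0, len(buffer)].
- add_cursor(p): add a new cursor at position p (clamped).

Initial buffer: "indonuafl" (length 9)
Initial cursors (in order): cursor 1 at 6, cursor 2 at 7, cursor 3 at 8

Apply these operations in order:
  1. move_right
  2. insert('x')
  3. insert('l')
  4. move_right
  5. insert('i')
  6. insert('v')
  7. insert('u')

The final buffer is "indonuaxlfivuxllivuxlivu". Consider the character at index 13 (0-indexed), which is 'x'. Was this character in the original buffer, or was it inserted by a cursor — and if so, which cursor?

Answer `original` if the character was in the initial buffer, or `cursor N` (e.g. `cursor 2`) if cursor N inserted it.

Answer: cursor 2

Derivation:
After op 1 (move_right): buffer="indonuafl" (len 9), cursors c1@7 c2@8 c3@9, authorship .........
After op 2 (insert('x')): buffer="indonuaxfxlx" (len 12), cursors c1@8 c2@10 c3@12, authorship .......1.2.3
After op 3 (insert('l')): buffer="indonuaxlfxllxl" (len 15), cursors c1@9 c2@12 c3@15, authorship .......11.22.33
After op 4 (move_right): buffer="indonuaxlfxllxl" (len 15), cursors c1@10 c2@13 c3@15, authorship .......11.22.33
After op 5 (insert('i')): buffer="indonuaxlfixllixli" (len 18), cursors c1@11 c2@15 c3@18, authorship .......11.122.2333
After op 6 (insert('v')): buffer="indonuaxlfivxllivxliv" (len 21), cursors c1@12 c2@17 c3@21, authorship .......11.1122.223333
After op 7 (insert('u')): buffer="indonuaxlfivuxllivuxlivu" (len 24), cursors c1@13 c2@19 c3@24, authorship .......11.11122.22233333
Authorship (.=original, N=cursor N): . . . . . . . 1 1 . 1 1 1 2 2 . 2 2 2 3 3 3 3 3
Index 13: author = 2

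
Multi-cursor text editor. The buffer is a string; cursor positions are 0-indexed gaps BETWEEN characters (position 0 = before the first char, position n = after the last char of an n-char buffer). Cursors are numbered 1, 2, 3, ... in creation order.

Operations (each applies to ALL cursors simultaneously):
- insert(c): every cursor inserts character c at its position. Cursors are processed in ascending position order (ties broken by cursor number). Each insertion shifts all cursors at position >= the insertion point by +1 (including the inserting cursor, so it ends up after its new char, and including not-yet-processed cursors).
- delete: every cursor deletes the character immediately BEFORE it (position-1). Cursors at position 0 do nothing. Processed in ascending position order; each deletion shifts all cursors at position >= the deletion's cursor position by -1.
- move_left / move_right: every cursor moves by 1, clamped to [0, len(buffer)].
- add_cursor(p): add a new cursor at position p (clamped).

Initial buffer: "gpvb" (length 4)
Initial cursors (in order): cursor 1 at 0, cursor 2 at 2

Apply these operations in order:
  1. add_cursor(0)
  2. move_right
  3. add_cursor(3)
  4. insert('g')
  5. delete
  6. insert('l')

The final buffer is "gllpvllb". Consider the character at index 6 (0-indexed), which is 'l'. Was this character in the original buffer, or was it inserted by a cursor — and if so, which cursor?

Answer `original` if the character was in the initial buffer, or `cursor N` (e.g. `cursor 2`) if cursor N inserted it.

Answer: cursor 4

Derivation:
After op 1 (add_cursor(0)): buffer="gpvb" (len 4), cursors c1@0 c3@0 c2@2, authorship ....
After op 2 (move_right): buffer="gpvb" (len 4), cursors c1@1 c3@1 c2@3, authorship ....
After op 3 (add_cursor(3)): buffer="gpvb" (len 4), cursors c1@1 c3@1 c2@3 c4@3, authorship ....
After op 4 (insert('g')): buffer="gggpvggb" (len 8), cursors c1@3 c3@3 c2@7 c4@7, authorship .13..24.
After op 5 (delete): buffer="gpvb" (len 4), cursors c1@1 c3@1 c2@3 c4@3, authorship ....
After op 6 (insert('l')): buffer="gllpvllb" (len 8), cursors c1@3 c3@3 c2@7 c4@7, authorship .13..24.
Authorship (.=original, N=cursor N): . 1 3 . . 2 4 .
Index 6: author = 4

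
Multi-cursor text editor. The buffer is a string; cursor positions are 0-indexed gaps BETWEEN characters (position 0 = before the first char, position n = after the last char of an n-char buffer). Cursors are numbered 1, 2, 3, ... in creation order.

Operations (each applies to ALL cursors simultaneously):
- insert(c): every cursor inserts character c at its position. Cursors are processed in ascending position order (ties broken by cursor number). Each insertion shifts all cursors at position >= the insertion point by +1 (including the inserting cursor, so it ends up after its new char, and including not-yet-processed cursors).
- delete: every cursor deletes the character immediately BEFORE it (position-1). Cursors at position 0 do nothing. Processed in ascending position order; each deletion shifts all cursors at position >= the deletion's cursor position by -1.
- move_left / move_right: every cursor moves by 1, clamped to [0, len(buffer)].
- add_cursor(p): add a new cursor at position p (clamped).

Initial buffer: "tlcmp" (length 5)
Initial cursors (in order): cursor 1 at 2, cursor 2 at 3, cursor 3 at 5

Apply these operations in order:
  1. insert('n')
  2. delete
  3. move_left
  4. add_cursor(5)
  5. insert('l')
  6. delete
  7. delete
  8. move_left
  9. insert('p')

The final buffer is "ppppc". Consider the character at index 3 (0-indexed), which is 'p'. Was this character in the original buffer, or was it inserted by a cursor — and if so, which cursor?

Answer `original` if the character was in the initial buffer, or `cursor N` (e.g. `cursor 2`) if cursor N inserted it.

Answer: cursor 4

Derivation:
After op 1 (insert('n')): buffer="tlncnmpn" (len 8), cursors c1@3 c2@5 c3@8, authorship ..1.2..3
After op 2 (delete): buffer="tlcmp" (len 5), cursors c1@2 c2@3 c3@5, authorship .....
After op 3 (move_left): buffer="tlcmp" (len 5), cursors c1@1 c2@2 c3@4, authorship .....
After op 4 (add_cursor(5)): buffer="tlcmp" (len 5), cursors c1@1 c2@2 c3@4 c4@5, authorship .....
After op 5 (insert('l')): buffer="tlllcmlpl" (len 9), cursors c1@2 c2@4 c3@7 c4@9, authorship .1.2..3.4
After op 6 (delete): buffer="tlcmp" (len 5), cursors c1@1 c2@2 c3@4 c4@5, authorship .....
After op 7 (delete): buffer="c" (len 1), cursors c1@0 c2@0 c3@1 c4@1, authorship .
After op 8 (move_left): buffer="c" (len 1), cursors c1@0 c2@0 c3@0 c4@0, authorship .
After op 9 (insert('p')): buffer="ppppc" (len 5), cursors c1@4 c2@4 c3@4 c4@4, authorship 1234.
Authorship (.=original, N=cursor N): 1 2 3 4 .
Index 3: author = 4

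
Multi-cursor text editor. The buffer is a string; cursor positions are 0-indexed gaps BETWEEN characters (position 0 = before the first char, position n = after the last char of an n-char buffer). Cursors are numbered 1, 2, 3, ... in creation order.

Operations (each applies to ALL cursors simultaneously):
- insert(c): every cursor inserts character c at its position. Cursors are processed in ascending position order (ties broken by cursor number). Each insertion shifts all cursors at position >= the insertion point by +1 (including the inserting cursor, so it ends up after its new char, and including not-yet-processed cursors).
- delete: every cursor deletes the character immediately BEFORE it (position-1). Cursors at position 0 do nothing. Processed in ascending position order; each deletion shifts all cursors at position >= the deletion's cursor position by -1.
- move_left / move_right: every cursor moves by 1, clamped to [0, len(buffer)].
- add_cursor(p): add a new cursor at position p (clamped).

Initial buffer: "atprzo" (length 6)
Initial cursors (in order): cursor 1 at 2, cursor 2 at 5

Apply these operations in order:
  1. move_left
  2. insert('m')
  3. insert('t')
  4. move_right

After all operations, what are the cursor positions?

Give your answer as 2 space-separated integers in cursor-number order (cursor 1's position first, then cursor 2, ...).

After op 1 (move_left): buffer="atprzo" (len 6), cursors c1@1 c2@4, authorship ......
After op 2 (insert('m')): buffer="amtprmzo" (len 8), cursors c1@2 c2@6, authorship .1...2..
After op 3 (insert('t')): buffer="amttprmtzo" (len 10), cursors c1@3 c2@8, authorship .11...22..
After op 4 (move_right): buffer="amttprmtzo" (len 10), cursors c1@4 c2@9, authorship .11...22..

Answer: 4 9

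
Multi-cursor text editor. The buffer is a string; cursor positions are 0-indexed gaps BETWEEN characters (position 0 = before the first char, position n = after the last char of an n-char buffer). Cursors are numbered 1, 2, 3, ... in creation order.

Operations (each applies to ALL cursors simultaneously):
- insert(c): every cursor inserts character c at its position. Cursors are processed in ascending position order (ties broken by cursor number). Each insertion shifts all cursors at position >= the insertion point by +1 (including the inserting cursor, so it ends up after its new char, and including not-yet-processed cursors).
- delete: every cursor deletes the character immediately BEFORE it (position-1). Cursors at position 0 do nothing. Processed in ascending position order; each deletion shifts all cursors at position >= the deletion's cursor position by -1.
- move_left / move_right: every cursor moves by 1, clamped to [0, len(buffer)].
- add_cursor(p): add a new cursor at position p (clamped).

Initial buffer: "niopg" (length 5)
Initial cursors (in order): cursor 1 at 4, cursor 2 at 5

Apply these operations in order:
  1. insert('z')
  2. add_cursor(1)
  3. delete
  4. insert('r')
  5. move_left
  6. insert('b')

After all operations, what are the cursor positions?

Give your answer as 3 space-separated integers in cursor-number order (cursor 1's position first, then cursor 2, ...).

After op 1 (insert('z')): buffer="niopzgz" (len 7), cursors c1@5 c2@7, authorship ....1.2
After op 2 (add_cursor(1)): buffer="niopzgz" (len 7), cursors c3@1 c1@5 c2@7, authorship ....1.2
After op 3 (delete): buffer="iopg" (len 4), cursors c3@0 c1@3 c2@4, authorship ....
After op 4 (insert('r')): buffer="rioprgr" (len 7), cursors c3@1 c1@5 c2@7, authorship 3...1.2
After op 5 (move_left): buffer="rioprgr" (len 7), cursors c3@0 c1@4 c2@6, authorship 3...1.2
After op 6 (insert('b')): buffer="briopbrgbr" (len 10), cursors c3@1 c1@6 c2@9, authorship 33...11.22

Answer: 6 9 1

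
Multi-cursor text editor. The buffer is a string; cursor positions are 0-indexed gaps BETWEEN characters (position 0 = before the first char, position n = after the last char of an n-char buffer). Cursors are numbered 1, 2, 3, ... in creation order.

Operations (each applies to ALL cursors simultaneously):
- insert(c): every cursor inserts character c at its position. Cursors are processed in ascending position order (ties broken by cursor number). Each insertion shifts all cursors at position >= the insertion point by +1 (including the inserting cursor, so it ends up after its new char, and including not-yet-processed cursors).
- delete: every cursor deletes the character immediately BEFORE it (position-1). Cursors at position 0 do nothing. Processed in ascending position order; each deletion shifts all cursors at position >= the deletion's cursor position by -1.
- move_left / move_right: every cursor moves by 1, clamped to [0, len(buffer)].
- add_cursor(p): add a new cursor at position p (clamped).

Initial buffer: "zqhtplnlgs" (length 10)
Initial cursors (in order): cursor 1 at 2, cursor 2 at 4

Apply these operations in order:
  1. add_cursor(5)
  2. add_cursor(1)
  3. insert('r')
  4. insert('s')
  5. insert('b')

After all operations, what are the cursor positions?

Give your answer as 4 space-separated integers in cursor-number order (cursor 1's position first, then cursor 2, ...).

After op 1 (add_cursor(5)): buffer="zqhtplnlgs" (len 10), cursors c1@2 c2@4 c3@5, authorship ..........
After op 2 (add_cursor(1)): buffer="zqhtplnlgs" (len 10), cursors c4@1 c1@2 c2@4 c3@5, authorship ..........
After op 3 (insert('r')): buffer="zrqrhtrprlnlgs" (len 14), cursors c4@2 c1@4 c2@7 c3@9, authorship .4.1..2.3.....
After op 4 (insert('s')): buffer="zrsqrshtrsprslnlgs" (len 18), cursors c4@3 c1@6 c2@10 c3@13, authorship .44.11..22.33.....
After op 5 (insert('b')): buffer="zrsbqrsbhtrsbprsblnlgs" (len 22), cursors c4@4 c1@8 c2@13 c3@17, authorship .444.111..222.333.....

Answer: 8 13 17 4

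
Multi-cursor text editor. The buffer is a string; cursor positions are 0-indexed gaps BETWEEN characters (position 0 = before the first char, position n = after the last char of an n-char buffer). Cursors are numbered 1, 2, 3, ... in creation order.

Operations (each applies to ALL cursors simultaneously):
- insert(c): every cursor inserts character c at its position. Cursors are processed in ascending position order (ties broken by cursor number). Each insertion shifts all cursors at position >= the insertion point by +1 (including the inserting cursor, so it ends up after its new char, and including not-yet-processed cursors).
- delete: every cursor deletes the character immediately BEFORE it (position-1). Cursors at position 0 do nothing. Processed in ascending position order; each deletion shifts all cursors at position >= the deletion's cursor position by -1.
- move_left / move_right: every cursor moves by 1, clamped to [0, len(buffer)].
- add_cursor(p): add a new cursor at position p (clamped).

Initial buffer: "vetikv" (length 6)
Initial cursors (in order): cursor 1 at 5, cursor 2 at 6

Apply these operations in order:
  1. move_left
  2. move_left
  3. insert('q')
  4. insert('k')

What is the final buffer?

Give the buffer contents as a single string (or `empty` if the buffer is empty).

After op 1 (move_left): buffer="vetikv" (len 6), cursors c1@4 c2@5, authorship ......
After op 2 (move_left): buffer="vetikv" (len 6), cursors c1@3 c2@4, authorship ......
After op 3 (insert('q')): buffer="vetqiqkv" (len 8), cursors c1@4 c2@6, authorship ...1.2..
After op 4 (insert('k')): buffer="vetqkiqkkv" (len 10), cursors c1@5 c2@8, authorship ...11.22..

Answer: vetqkiqkkv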